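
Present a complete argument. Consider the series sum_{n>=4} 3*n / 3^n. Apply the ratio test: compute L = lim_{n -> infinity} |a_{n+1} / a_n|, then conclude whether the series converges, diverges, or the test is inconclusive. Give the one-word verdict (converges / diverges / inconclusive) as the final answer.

Let a_n denote the general term. Form the ratio a_{n+1}/a_n and simplify:
a_{n+1}/a_n = (n + 1)/(3*n)
Take the limit as n -> infinity: L = 1/3.
Since L = 1/3 < 1, the ratio test implies the series converges.

converges


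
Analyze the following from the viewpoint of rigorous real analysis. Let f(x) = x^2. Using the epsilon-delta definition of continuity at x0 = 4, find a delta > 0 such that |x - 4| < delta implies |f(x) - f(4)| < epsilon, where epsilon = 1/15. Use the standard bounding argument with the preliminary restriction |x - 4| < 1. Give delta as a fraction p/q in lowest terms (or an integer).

Factor: |x^2 - (4)^2| = |x - 4| * |x + 4|.
Impose |x - 4| < 1 first. Then |x + 4| = |(x - 4) + 2*(4)| <= |x - 4| + 2*|4| < 1 + 8 = 9.
So |x^2 - (4)^2| < delta * 9.
We need delta * 9 <= 1/15, i.e. delta <= 1/15/9 = 1/135.
Since 1/135 < 1, this is tighter than 1; take delta = 1/135.
So delta = 1/135 works.

1/135


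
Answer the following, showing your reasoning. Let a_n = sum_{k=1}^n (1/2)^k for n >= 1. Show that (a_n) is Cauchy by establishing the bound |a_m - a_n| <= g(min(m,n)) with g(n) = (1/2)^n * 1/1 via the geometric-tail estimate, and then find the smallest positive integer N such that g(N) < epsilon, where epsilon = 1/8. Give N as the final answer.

For m > n >= 1: |a_m - a_n| = sum_{k=n+1}^m (1/2)^k < sum_{k=n+1}^infinity (1/2)^k = (1/2)^(n+1) / (1 - 1/2) = (1/2)^n * (1/2) * (2/1) = (1/2)^n * 1/1.
So g(n) = (1/2)^n / 1. Since g(n) -> 0, (a_n) is Cauchy.
Now solve g(N) < 1/8: (1/2)^N / 1 < 1/8 <=> 2^N > 1 / (1 * 1/8) = 8.
Check powers of 2: 2^3 = 8 <= 8, 2^4 = 16 > 8.
So the smallest such N is 4. Check: g(4) = 1/(1 * 16) = 1/16 < 1/8.

4


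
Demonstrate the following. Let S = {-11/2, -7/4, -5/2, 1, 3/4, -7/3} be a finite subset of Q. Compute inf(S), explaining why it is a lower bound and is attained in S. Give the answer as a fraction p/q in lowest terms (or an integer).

S is finite, so inf(S) = min(S).
Sorted increasing:
-11/2, -5/2, -7/3, -7/4, 3/4, 1
The extremum is -11/2.
For every x in S, x >= -11/2. And -11/2 is in S, so it is attained.
Therefore inf(S) = -11/2.

-11/2


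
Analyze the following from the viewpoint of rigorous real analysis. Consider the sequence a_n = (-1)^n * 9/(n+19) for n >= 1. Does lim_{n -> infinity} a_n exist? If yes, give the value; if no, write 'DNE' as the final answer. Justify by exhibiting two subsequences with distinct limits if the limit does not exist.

Examine the behaviour of a_n along subsequences.
Even-n subsequence a_{2k} = 9/(2k+19) -> 0. Odd-n subsequence a_{2k+1} = -9/(2k+20) -> 0. Both tend to 0, which suggests the limit is 0; verify directly.
|a_n - 0| = 9/(n+19) < 9/n for every n >= 1.
Given epsilon > 0, choose a positive integer N > 9/epsilon. Then for all n >= N, |a_n| < 9/n <= 9/N < epsilon.
So by the definition of the limit, lim a_n exists and equals 0.

0


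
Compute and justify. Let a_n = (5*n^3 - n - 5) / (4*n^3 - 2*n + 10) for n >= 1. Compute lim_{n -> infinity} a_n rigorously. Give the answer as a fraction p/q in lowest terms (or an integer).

Divide numerator and denominator by n^3, the highest power:
numerator / n^3 = 5 - 1/n^2 - 5/n^3
denominator / n^3 = 4 - 2/n^2 + 10/n^3
As n -> infinity, all terms of the form c/n^k (k >= 1) tend to 0.
So numerator / n^3 -> 5 and denominator / n^3 -> 4.
Therefore lim a_n = 5/4.

5/4


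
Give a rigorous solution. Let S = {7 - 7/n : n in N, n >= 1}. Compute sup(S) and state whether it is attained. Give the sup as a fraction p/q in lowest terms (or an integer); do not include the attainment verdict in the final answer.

Analysis:
- Values: 0, 7/2, 14/3, 21/4, ... strictly increasing.
- Minimum is 0 (n=1); inf = 0 (attained).
- 7 - 7/n -> 7 from below; sup = 7, not attained.
Conclusion: sup(S) = 7, not attained in S.

7


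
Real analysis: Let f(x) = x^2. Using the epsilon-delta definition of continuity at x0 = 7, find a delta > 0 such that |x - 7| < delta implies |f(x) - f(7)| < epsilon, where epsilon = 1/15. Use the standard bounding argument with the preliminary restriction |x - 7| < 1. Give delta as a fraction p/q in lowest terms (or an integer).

Factor: |x^2 - (7)^2| = |x - 7| * |x + 7|.
Impose |x - 7| < 1 first. Then |x + 7| = |(x - 7) + 2*(7)| <= |x - 7| + 2*|7| < 1 + 14 = 15.
So |x^2 - (7)^2| < delta * 15.
We need delta * 15 <= 1/15, i.e. delta <= 1/15/15 = 1/225.
Since 1/225 < 1, this is tighter than 1; take delta = 1/225.
So delta = 1/225 works.

1/225


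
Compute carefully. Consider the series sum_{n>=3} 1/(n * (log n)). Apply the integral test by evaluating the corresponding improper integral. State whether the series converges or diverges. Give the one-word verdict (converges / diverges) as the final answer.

Let f(x) = 1/(x*log(x)). Then f is positive, continuous, and decreasing on [3, infinity), so the integral test applies.
Compute the improper integral int_{3}^infinity f(x) dx:
  antiderivative F(x) = log(log(x)).
  F(x) = log(log(x)) -> infinity as x -> infinity. The integral diverges, so by the integral test, the series diverges.

diverges


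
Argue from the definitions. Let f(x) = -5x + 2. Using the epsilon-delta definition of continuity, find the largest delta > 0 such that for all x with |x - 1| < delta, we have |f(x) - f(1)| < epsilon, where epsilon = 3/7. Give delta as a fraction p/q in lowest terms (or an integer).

We compute f(1) = -5*(1) + 2 = -3.
|f(x) - f(1)| = |-5x + 2 - (-3)| = |-5(x - 1)| = 5|x - 1|.
We need 5|x - 1| < 3/7, i.e. |x - 1| < 3/7 / 5 = 3/35.
So any delta <= 3/35 works. Conversely, if delta > 3/35, then x = 1 + 3/35 satisfies |x - 1| = 3/35 < delta but |f(x) - f(1)| = 5 * 3/35 = 3/7, which is not < 3/7; so no larger delta works.
Hence the largest such delta is 3/35.

3/35


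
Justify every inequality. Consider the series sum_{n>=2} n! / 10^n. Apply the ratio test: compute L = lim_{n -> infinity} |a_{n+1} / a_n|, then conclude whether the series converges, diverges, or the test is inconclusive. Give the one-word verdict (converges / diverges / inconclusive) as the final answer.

Let a_n denote the general term. Form the ratio a_{n+1}/a_n and simplify:
a_{n+1}/a_n = n/10 + 1/10
Take the limit as n -> infinity: L = infinity.
Since L = infinity > 1 (or L = infinity), the ratio test implies the series diverges.

diverges


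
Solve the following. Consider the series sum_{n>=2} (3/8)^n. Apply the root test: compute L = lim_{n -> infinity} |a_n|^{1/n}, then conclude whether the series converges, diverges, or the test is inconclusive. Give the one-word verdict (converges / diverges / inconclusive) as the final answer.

Let a_n denote the general term. Form |a_n|^(1/n) and simplify:
|a_n|^(1/n) = 3/8
Take the limit as n -> infinity: L = 3/8.
Since L = 3/8 < 1, the root test implies convergence.

converges


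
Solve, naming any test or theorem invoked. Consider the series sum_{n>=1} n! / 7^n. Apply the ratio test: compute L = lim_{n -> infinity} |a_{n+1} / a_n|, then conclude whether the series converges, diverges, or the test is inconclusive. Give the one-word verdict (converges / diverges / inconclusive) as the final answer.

Let a_n denote the general term. Form the ratio a_{n+1}/a_n and simplify:
a_{n+1}/a_n = n/7 + 1/7
Take the limit as n -> infinity: L = infinity.
Since L = infinity > 1 (or L = infinity), the ratio test implies the series diverges.

diverges


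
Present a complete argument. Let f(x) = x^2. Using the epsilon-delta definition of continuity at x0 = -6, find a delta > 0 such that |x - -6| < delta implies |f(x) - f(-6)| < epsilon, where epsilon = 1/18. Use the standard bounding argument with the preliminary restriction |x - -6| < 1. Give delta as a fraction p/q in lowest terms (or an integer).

Factor: |x^2 - (-6)^2| = |x - -6| * |x + -6|.
Impose |x - -6| < 1 first. Then |x + -6| = |(x - -6) + 2*(-6)| <= |x - -6| + 2*|-6| < 1 + 12 = 13.
So |x^2 - (-6)^2| < delta * 13.
We need delta * 13 <= 1/18, i.e. delta <= 1/18/13 = 1/234.
Since 1/234 < 1, this is tighter than 1; take delta = 1/234.
So delta = 1/234 works.

1/234


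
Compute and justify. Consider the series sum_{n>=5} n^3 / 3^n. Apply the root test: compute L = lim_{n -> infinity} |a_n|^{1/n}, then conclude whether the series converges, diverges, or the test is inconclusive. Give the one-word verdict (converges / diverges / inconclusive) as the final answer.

Let a_n denote the general term. Form |a_n|^(1/n) and simplify:
|a_n|^(1/n) = n^(3/n)/3
Take the limit as n -> infinity: L = 1/3.
Since L = 1/3 < 1, the root test implies convergence.

converges


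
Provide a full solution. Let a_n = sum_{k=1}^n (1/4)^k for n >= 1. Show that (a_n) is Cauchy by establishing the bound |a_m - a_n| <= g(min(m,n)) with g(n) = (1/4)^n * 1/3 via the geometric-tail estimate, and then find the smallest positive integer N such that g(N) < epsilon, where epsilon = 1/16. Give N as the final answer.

For m > n >= 1: |a_m - a_n| = sum_{k=n+1}^m (1/4)^k < sum_{k=n+1}^infinity (1/4)^k = (1/4)^(n+1) / (1 - 1/4) = (1/4)^n * (1/4) * (4/3) = (1/4)^n * 1/3.
So g(n) = (1/4)^n / 3. Since g(n) -> 0, (a_n) is Cauchy.
Now solve g(N) < 1/16: (1/4)^N / 3 < 1/16 <=> 4^N > 1 / (3 * 1/16) = 16/3.
Check powers of 4: 4^1 = 4 <= 16/3, 4^2 = 16 > 16/3.
So the smallest such N is 2. Check: g(2) = 1/(3 * 16) = 1/48 < 1/16.

2


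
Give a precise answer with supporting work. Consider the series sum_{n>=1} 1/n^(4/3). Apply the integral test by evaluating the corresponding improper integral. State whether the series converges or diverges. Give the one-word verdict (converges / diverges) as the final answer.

Let f(x) = x^(-4/3). Then f is positive, continuous, and decreasing on [1, infinity), so the integral test applies.
Compute the improper integral int_{1}^infinity f(x) dx:
  antiderivative F(x) = -3/x^(1/3).
  As x -> infinity, F(x) -> 0 (since p = 4/3 > 1).
  So int = F(infinity) - F(1) = 0 - (-3) = 3.
  Finite, so by the integral test, the series converges.

converges


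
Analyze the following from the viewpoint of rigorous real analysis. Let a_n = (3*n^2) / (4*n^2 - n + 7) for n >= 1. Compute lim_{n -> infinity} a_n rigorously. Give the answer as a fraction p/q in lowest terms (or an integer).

Divide numerator and denominator by n^2, the highest power:
numerator / n^2 = 3
denominator / n^2 = 4 - 1/n + 7/n^2
As n -> infinity, all terms of the form c/n^k (k >= 1) tend to 0.
So numerator / n^2 -> 3 and denominator / n^2 -> 4.
Therefore lim a_n = 3/4.

3/4


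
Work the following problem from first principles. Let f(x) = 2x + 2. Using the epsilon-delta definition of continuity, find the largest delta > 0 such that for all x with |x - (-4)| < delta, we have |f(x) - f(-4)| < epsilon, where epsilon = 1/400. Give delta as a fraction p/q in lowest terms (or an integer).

We compute f(-4) = 2*(-4) + 2 = -6.
|f(x) - f(-4)| = |2x + 2 - (-6)| = |2(x - (-4))| = 2|x - (-4)|.
We need 2|x - (-4)| < 1/400, i.e. |x - (-4)| < 1/400 / 2 = 1/800.
So any delta <= 1/800 works. Conversely, if delta > 1/800, then x = -4 + 1/800 satisfies |x - (-4)| = 1/800 < delta but |f(x) - f(-4)| = 2 * 1/800 = 1/400, which is not < 1/400; so no larger delta works.
Hence the largest such delta is 1/800.

1/800


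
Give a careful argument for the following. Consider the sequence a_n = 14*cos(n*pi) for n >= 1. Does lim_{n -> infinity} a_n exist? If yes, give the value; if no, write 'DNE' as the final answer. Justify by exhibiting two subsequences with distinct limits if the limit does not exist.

Examine the behaviour of a_n along subsequences.
cos(n*pi) = (-1)^n, so a_n = 14*(-1)^n. a_{2k} = 14 -> 14. a_{2k+1} = -14 -> -14.
Since these two subsequential limits are 14 and -14, distinct, the full sequence cannot converge (a convergent sequence has all subsequences tending to the same limit). So lim a_n does not exist.

DNE


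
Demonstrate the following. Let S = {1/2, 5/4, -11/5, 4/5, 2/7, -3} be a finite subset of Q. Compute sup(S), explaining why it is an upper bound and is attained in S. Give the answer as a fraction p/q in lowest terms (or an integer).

S is finite, so sup(S) = max(S).
Sorted decreasing:
5/4, 4/5, 1/2, 2/7, -11/5, -3
The extremum is 5/4.
For every x in S, x <= 5/4. And 5/4 is in S, so it is attained.
Therefore sup(S) = 5/4.

5/4


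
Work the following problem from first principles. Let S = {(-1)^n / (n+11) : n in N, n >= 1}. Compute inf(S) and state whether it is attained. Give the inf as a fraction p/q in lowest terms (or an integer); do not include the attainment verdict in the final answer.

Analysis:
- Values: -1/12, 1/13, -1/14, 1/15, -1/16, ...
- Positive terms (even n): 1/(2+11), 1/(4+11), ... decreasing -> max = 1/13 (n=2).
- Negative terms (odd n): -1/(1+11), -1/(3+11), ... increasing -> min = -1/12 (n=1).
- So sup = 1/13 (attained at n=2); inf = -1/12 (attained at n=1).
Conclusion: inf(S) = -1/12, attained in S.

-1/12


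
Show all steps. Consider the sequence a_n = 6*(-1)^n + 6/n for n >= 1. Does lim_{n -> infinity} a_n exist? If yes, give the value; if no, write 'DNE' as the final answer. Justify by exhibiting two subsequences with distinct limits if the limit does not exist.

Examine the behaviour of a_n along subsequences.
a_{2k} = 6 + 6/(2k) -> 6. a_{2k+1} = -6 + 6/(2k+1) -> -6.
Since these two subsequential limits are 6 and -6, distinct, the full sequence cannot converge (a convergent sequence has all subsequences tending to the same limit). So lim a_n does not exist.

DNE


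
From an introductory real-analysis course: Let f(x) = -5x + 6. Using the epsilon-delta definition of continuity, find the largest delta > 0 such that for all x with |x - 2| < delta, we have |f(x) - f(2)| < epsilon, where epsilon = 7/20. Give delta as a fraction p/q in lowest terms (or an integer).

We compute f(2) = -5*(2) + 6 = -4.
|f(x) - f(2)| = |-5x + 6 - (-4)| = |-5(x - 2)| = 5|x - 2|.
We need 5|x - 2| < 7/20, i.e. |x - 2| < 7/20 / 5 = 7/100.
So any delta <= 7/100 works. Conversely, if delta > 7/100, then x = 2 + 7/100 satisfies |x - 2| = 7/100 < delta but |f(x) - f(2)| = 5 * 7/100 = 7/20, which is not < 7/20; so no larger delta works.
Hence the largest such delta is 7/100.

7/100


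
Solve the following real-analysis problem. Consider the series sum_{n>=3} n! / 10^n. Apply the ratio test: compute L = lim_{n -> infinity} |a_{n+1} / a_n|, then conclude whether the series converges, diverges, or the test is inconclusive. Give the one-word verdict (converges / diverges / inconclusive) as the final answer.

Let a_n denote the general term. Form the ratio a_{n+1}/a_n and simplify:
a_{n+1}/a_n = n/10 + 1/10
Take the limit as n -> infinity: L = infinity.
Since L = infinity > 1 (or L = infinity), the ratio test implies the series diverges.

diverges


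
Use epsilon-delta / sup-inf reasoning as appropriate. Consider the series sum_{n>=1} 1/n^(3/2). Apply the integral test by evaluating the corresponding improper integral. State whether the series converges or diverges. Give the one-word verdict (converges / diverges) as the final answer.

Let f(x) = x^(-3/2). Then f is positive, continuous, and decreasing on [1, infinity), so the integral test applies.
Compute the improper integral int_{1}^infinity f(x) dx:
  antiderivative F(x) = -2/sqrt(x).
  As x -> infinity, F(x) -> 0 (since p = 3/2 > 1).
  So int = F(infinity) - F(1) = 0 - (-2) = 2.
  Finite, so by the integral test, the series converges.

converges


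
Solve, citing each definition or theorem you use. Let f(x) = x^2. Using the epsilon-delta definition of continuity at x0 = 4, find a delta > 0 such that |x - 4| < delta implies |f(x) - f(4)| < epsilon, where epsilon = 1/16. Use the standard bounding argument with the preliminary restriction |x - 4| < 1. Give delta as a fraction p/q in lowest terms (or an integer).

Factor: |x^2 - (4)^2| = |x - 4| * |x + 4|.
Impose |x - 4| < 1 first. Then |x + 4| = |(x - 4) + 2*(4)| <= |x - 4| + 2*|4| < 1 + 8 = 9.
So |x^2 - (4)^2| < delta * 9.
We need delta * 9 <= 1/16, i.e. delta <= 1/16/9 = 1/144.
Since 1/144 < 1, this is tighter than 1; take delta = 1/144.
So delta = 1/144 works.

1/144


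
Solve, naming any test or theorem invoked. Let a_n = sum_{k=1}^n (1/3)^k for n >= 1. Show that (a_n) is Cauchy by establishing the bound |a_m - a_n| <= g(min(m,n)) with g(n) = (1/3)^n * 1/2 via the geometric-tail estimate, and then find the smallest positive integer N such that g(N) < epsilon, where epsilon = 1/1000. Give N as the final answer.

For m > n >= 1: |a_m - a_n| = sum_{k=n+1}^m (1/3)^k < sum_{k=n+1}^infinity (1/3)^k = (1/3)^(n+1) / (1 - 1/3) = (1/3)^n * (1/3) * (3/2) = (1/3)^n * 1/2.
So g(n) = (1/3)^n / 2. Since g(n) -> 0, (a_n) is Cauchy.
Now solve g(N) < 1/1000: (1/3)^N / 2 < 1/1000 <=> 3^N > 1 / (2 * 1/1000) = 500.
Check powers of 3: 3^5 = 243 <= 500, 3^6 = 729 > 500.
So the smallest such N is 6. Check: g(6) = 1/(2 * 729) = 1/1458 < 1/1000.

6


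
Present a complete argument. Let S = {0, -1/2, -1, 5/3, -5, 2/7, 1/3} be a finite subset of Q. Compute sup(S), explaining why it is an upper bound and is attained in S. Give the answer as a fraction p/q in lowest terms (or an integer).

S is finite, so sup(S) = max(S).
Sorted decreasing:
5/3, 1/3, 2/7, 0, -1/2, -1, -5
The extremum is 5/3.
For every x in S, x <= 5/3. And 5/3 is in S, so it is attained.
Therefore sup(S) = 5/3.

5/3


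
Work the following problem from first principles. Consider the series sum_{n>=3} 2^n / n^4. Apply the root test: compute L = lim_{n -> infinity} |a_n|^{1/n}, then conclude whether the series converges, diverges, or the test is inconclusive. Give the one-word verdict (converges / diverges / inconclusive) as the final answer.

Let a_n denote the general term. Form |a_n|^(1/n) and simplify:
|a_n|^(1/n) = 2/n^(4/n)
Take the limit as n -> infinity: L = 2.
Since L = 2 > 1, the root test implies divergence.

diverges


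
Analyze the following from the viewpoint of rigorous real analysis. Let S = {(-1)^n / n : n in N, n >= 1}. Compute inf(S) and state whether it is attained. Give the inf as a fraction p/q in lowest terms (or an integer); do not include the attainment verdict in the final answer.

Analysis:
- Values: -1, 1/2, -1/3, 1/4, -1/5, ...
- Positive terms (even n): 1/(2+0), 1/(4+0), ... decreasing -> max = 1/2 (n=2).
- Negative terms (odd n): -1/(1+0), -1/(3+0), ... increasing -> min = -1 (n=1).
- So sup = 1/2 (attained at n=2); inf = -1 (attained at n=1).
Conclusion: inf(S) = -1, attained in S.

-1


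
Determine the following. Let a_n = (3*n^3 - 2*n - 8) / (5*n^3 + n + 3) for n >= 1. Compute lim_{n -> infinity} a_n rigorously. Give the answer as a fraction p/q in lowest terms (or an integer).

Divide numerator and denominator by n^3, the highest power:
numerator / n^3 = 3 - 2/n^2 - 8/n^3
denominator / n^3 = 5 + n^(-2) + 3/n^3
As n -> infinity, all terms of the form c/n^k (k >= 1) tend to 0.
So numerator / n^3 -> 3 and denominator / n^3 -> 5.
Therefore lim a_n = 3/5.

3/5


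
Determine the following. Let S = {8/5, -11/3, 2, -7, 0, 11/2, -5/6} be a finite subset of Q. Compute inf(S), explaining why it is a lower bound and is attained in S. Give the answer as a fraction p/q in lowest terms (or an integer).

S is finite, so inf(S) = min(S).
Sorted increasing:
-7, -11/3, -5/6, 0, 8/5, 2, 11/2
The extremum is -7.
For every x in S, x >= -7. And -7 is in S, so it is attained.
Therefore inf(S) = -7.

-7


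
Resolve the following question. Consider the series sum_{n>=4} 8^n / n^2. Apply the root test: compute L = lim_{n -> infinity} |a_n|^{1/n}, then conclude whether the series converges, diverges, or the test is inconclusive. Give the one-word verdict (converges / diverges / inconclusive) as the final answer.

Let a_n denote the general term. Form |a_n|^(1/n) and simplify:
|a_n|^(1/n) = 8/n^(2/n)
Take the limit as n -> infinity: L = 8.
Since L = 8 > 1, the root test implies divergence.

diverges


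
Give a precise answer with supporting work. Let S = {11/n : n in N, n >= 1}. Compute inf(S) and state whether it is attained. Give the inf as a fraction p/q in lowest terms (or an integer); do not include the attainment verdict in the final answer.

Analysis:
- Values: 11, 11/2, 11/3, 11/4, ... strictly decreasing.
- The maximum is 11 (n=1); sup = 11 (attained).
- The set is bounded below by 0; 11/n -> 0 so 0 is the greatest lower bound.
- 0 is not in the set, so inf = 0 is not attained.
Conclusion: inf(S) = 0, not attained in S.

0


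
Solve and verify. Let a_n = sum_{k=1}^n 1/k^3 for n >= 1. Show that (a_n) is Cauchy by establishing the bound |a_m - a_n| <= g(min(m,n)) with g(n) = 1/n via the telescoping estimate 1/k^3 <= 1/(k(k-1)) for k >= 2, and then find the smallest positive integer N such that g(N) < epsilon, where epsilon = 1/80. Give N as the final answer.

For m > n >= 1: |a_m - a_n| = sum_{k=n+1}^m 1/k^3.
Use 1/k^3 <= 1/(k(k-1)) = 1/(k-1) - 1/k for k >= 2 (which holds since k^3 >= k^2 >= k(k-1) for k >= 2):
sum_{k=n+1}^m 1/k^3 <= sum_{k=n+1}^m (1/(k-1) - 1/k) = 1/n - 1/m <= 1/n.
By symmetry the same bound holds with n,m swapped, so |a_m - a_n| <= 1/min(m,n) = g(min(m,n)). Since g(n) -> 0, (a_n) is Cauchy.
Now solve g(N) < 1/80: 1/N < 1/80 <=> N > 1/(1/80) = 80.
The smallest integer strictly greater than 80 is N = 81.
Check: g(81) = 1/81 < 1/80; g(80) = 1/80 >= 1/80. So N = 81.

81


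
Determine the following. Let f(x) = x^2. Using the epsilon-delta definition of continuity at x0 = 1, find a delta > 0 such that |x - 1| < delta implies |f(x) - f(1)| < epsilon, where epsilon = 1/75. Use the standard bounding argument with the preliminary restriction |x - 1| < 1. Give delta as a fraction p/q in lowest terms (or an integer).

Factor: |x^2 - (1)^2| = |x - 1| * |x + 1|.
Impose |x - 1| < 1 first. Then |x + 1| = |(x - 1) + 2*(1)| <= |x - 1| + 2*|1| < 1 + 2 = 3.
So |x^2 - (1)^2| < delta * 3.
We need delta * 3 <= 1/75, i.e. delta <= 1/75/3 = 1/225.
Since 1/225 < 1, this is tighter than 1; take delta = 1/225.
So delta = 1/225 works.

1/225


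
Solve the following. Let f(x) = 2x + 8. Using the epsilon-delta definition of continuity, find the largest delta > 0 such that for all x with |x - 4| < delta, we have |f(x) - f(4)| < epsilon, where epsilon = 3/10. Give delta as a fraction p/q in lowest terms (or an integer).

We compute f(4) = 2*(4) + 8 = 16.
|f(x) - f(4)| = |2x + 8 - (16)| = |2(x - 4)| = 2|x - 4|.
We need 2|x - 4| < 3/10, i.e. |x - 4| < 3/10 / 2 = 3/20.
So any delta <= 3/20 works. Conversely, if delta > 3/20, then x = 4 + 3/20 satisfies |x - 4| = 3/20 < delta but |f(x) - f(4)| = 2 * 3/20 = 3/10, which is not < 3/10; so no larger delta works.
Hence the largest such delta is 3/20.

3/20


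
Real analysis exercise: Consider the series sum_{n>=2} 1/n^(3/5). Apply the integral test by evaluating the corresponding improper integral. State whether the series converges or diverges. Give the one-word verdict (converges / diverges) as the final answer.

Let f(x) = x^(-3/5). Then f is positive, continuous, and decreasing on [2, infinity), so the integral test applies.
Compute the improper integral int_{2}^infinity f(x) dx:
  antiderivative F(x) = 5*x^(2/5)/2.
  As x -> infinity, F(x) -> infinity (since p = 3/5 < 1).
  So the integral diverges. By the integral test, the series diverges.

diverges


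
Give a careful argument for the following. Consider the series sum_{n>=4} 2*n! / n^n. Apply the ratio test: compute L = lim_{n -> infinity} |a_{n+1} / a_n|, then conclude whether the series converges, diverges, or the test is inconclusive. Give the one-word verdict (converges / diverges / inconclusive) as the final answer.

Let a_n denote the general term. Form the ratio a_{n+1}/a_n and simplify:
a_{n+1}/a_n = (n/(n + 1))^n
Take the limit as n -> infinity: L = exp(-1).
Since L = exp(-1) < 1, the ratio test implies the series converges.

converges


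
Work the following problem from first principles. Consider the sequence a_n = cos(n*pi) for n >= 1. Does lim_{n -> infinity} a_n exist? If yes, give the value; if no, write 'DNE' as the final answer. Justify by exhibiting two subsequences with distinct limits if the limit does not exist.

Examine the behaviour of a_n along subsequences.
cos(n*pi) = (-1)^n, so a_n = (-1)^n. a_{2k} = 1 -> 1. a_{2k+1} = -1 -> -1.
Since these two subsequential limits are 1 and -1, distinct, the full sequence cannot converge (a convergent sequence has all subsequences tending to the same limit). So lim a_n does not exist.

DNE


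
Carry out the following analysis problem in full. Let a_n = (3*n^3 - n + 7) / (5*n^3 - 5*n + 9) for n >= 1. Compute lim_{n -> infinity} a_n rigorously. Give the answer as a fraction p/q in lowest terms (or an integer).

Divide numerator and denominator by n^3, the highest power:
numerator / n^3 = 3 - 1/n^2 + 7/n^3
denominator / n^3 = 5 - 5/n^2 + 9/n^3
As n -> infinity, all terms of the form c/n^k (k >= 1) tend to 0.
So numerator / n^3 -> 3 and denominator / n^3 -> 5.
Therefore lim a_n = 3/5.

3/5


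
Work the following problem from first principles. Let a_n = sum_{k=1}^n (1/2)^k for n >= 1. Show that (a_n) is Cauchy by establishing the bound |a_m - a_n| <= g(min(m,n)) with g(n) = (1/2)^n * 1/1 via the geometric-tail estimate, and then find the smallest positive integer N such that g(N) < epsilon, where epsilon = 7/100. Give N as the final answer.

For m > n >= 1: |a_m - a_n| = sum_{k=n+1}^m (1/2)^k < sum_{k=n+1}^infinity (1/2)^k = (1/2)^(n+1) / (1 - 1/2) = (1/2)^n * (1/2) * (2/1) = (1/2)^n * 1/1.
So g(n) = (1/2)^n / 1. Since g(n) -> 0, (a_n) is Cauchy.
Now solve g(N) < 7/100: (1/2)^N / 1 < 7/100 <=> 2^N > 1 / (1 * 7/100) = 100/7.
Check powers of 2: 2^3 = 8 <= 100/7, 2^4 = 16 > 100/7.
So the smallest such N is 4. Check: g(4) = 1/(1 * 16) = 1/16 < 7/100.

4


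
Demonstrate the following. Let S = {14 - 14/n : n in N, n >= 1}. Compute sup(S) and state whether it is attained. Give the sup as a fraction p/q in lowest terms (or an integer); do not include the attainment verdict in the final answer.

Analysis:
- Values: 0, 7, 28/3, 21/2, ... strictly increasing.
- Minimum is 0 (n=1); inf = 0 (attained).
- 14 - 14/n -> 14 from below; sup = 14, not attained.
Conclusion: sup(S) = 14, not attained in S.

14


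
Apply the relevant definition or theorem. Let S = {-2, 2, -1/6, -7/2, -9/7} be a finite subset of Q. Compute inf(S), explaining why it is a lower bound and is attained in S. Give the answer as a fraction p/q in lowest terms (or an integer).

S is finite, so inf(S) = min(S).
Sorted increasing:
-7/2, -2, -9/7, -1/6, 2
The extremum is -7/2.
For every x in S, x >= -7/2. And -7/2 is in S, so it is attained.
Therefore inf(S) = -7/2.

-7/2


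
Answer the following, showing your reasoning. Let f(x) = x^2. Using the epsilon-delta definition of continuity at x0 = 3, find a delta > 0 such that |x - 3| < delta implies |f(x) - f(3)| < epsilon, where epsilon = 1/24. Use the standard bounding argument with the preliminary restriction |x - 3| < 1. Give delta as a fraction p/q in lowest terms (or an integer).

Factor: |x^2 - (3)^2| = |x - 3| * |x + 3|.
Impose |x - 3| < 1 first. Then |x + 3| = |(x - 3) + 2*(3)| <= |x - 3| + 2*|3| < 1 + 6 = 7.
So |x^2 - (3)^2| < delta * 7.
We need delta * 7 <= 1/24, i.e. delta <= 1/24/7 = 1/168.
Since 1/168 < 1, this is tighter than 1; take delta = 1/168.
So delta = 1/168 works.

1/168


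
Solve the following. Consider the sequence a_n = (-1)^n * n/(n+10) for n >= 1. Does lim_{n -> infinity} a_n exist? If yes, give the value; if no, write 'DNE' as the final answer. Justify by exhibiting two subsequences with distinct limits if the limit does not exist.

Examine the behaviour of a_n along subsequences.
a_{2k} = 2k/(2k+10) -> 1. a_{2k+1} = -(2k+1)/(2k+11) -> -1.
Since these two subsequential limits are 1 and -1, distinct, the full sequence cannot converge (a convergent sequence has all subsequences tending to the same limit). So lim a_n does not exist.

DNE


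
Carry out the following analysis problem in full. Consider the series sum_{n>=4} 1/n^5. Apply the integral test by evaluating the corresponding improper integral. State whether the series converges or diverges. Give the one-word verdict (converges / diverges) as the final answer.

Let f(x) = x^(-5). Then f is positive, continuous, and decreasing on [4, infinity), so the integral test applies.
Compute the improper integral int_{4}^infinity f(x) dx:
  antiderivative F(x) = -1/(4*x^4).
  As x -> infinity, F(x) -> 0 (since p = 5 > 1).
  So int = F(infinity) - F(4) = 0 - (-1/1024) = 1/1024.
  Finite, so by the integral test, the series converges.

converges


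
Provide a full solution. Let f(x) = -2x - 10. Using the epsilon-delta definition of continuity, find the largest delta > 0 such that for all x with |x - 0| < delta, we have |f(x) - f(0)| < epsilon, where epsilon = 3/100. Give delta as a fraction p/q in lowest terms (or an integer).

We compute f(0) = -2*(0) - 10 = -10.
|f(x) - f(0)| = |-2x - 10 - (-10)| = |-2(x - 0)| = 2|x - 0|.
We need 2|x - 0| < 3/100, i.e. |x - 0| < 3/100 / 2 = 3/200.
So any delta <= 3/200 works. Conversely, if delta > 3/200, then x = 0 + 3/200 satisfies |x - 0| = 3/200 < delta but |f(x) - f(0)| = 2 * 3/200 = 3/100, which is not < 3/100; so no larger delta works.
Hence the largest such delta is 3/200.

3/200


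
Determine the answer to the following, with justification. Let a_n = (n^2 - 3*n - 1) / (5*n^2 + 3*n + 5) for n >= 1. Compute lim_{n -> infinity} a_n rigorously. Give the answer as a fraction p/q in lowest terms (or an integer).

Divide numerator and denominator by n^2, the highest power:
numerator / n^2 = 1 - 3/n - 1/n^2
denominator / n^2 = 5 + 3/n + 5/n^2
As n -> infinity, all terms of the form c/n^k (k >= 1) tend to 0.
So numerator / n^2 -> 1 and denominator / n^2 -> 5.
Therefore lim a_n = 1/5.

1/5


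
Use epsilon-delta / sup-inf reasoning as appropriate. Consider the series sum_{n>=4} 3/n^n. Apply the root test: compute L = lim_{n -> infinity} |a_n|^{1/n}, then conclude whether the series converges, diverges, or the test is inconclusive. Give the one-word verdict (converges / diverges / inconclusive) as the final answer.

Let a_n denote the general term. Form |a_n|^(1/n) and simplify:
|a_n|^(1/n) = 3^(1/n)/n
Take the limit as n -> infinity: L = 0.
Since L = 0 < 1, the root test implies convergence.

converges


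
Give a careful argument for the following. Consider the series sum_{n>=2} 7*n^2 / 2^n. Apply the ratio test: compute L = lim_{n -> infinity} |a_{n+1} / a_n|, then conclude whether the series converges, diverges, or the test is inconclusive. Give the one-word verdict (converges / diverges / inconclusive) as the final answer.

Let a_n denote the general term. Form the ratio a_{n+1}/a_n and simplify:
a_{n+1}/a_n = (n + 1)^2/(2*n^2)
Take the limit as n -> infinity: L = 1/2.
Since L = 1/2 < 1, the ratio test implies the series converges.

converges


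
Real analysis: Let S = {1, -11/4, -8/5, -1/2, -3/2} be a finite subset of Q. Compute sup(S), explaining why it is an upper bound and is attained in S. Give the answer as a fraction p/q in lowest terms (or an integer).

S is finite, so sup(S) = max(S).
Sorted decreasing:
1, -1/2, -3/2, -8/5, -11/4
The extremum is 1.
For every x in S, x <= 1. And 1 is in S, so it is attained.
Therefore sup(S) = 1.

1


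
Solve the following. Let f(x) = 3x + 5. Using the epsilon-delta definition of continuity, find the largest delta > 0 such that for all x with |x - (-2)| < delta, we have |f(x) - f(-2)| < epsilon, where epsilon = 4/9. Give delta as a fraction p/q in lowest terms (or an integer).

We compute f(-2) = 3*(-2) + 5 = -1.
|f(x) - f(-2)| = |3x + 5 - (-1)| = |3(x - (-2))| = 3|x - (-2)|.
We need 3|x - (-2)| < 4/9, i.e. |x - (-2)| < 4/9 / 3 = 4/27.
So any delta <= 4/27 works. Conversely, if delta > 4/27, then x = -2 + 4/27 satisfies |x - (-2)| = 4/27 < delta but |f(x) - f(-2)| = 3 * 4/27 = 4/9, which is not < 4/9; so no larger delta works.
Hence the largest such delta is 4/27.

4/27


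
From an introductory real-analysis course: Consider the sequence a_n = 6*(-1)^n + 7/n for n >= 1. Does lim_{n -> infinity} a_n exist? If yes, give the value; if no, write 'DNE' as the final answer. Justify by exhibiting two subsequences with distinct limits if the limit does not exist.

Examine the behaviour of a_n along subsequences.
a_{2k} = 6 + 7/(2k) -> 6. a_{2k+1} = -6 + 7/(2k+1) -> -6.
Since these two subsequential limits are 6 and -6, distinct, the full sequence cannot converge (a convergent sequence has all subsequences tending to the same limit). So lim a_n does not exist.

DNE


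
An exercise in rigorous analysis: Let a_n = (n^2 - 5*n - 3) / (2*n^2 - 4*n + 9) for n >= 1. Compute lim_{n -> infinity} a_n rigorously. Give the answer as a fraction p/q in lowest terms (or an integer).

Divide numerator and denominator by n^2, the highest power:
numerator / n^2 = 1 - 5/n - 3/n^2
denominator / n^2 = 2 - 4/n + 9/n^2
As n -> infinity, all terms of the form c/n^k (k >= 1) tend to 0.
So numerator / n^2 -> 1 and denominator / n^2 -> 2.
Therefore lim a_n = 1/2.

1/2


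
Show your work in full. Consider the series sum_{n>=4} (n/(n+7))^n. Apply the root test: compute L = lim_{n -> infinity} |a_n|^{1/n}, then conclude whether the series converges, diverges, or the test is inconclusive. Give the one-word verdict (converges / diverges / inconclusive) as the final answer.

Let a_n denote the general term. Form |a_n|^(1/n) and simplify:
|a_n|^(1/n) = n/(n + 7)
Take the limit as n -> infinity: L = 1.
Since L = 1, the root test is inconclusive. (In fact a_n = (n/(n+7))^n -> e^(-7) != 0, so the nth-term test shows divergence; but the root test itself gives no conclusion.)

inconclusive


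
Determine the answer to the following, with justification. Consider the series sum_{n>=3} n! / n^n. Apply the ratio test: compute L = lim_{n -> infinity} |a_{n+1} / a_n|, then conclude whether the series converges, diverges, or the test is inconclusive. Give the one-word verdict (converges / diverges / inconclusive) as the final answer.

Let a_n denote the general term. Form the ratio a_{n+1}/a_n and simplify:
a_{n+1}/a_n = (n/(n + 1))^n
Take the limit as n -> infinity: L = exp(-1).
Since L = exp(-1) < 1, the ratio test implies the series converges.

converges


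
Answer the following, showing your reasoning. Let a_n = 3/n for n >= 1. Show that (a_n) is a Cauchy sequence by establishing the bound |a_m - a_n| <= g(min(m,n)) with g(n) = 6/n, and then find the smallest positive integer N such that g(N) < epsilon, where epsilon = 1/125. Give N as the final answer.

For any m, n >= 1, by the triangle inequality:
|a_m - a_n| = |3/m - 3/n| <= 3*1/m + 3*1/n <= 6/min(m,n).
So g(n) = 6/n bounds the Cauchy difference. Since g(n) -> 0, (a_n) is Cauchy.
Now solve g(N) < 1/125: 6/N < 1/125 <=> N > 6 / (1/125) = 750.
The smallest integer strictly greater than 750 is N = 751.
Check: g(751) = 6/751 = 6/751 < 1/125; g(750) = 1/125 >= 1/125. So N = 751.

751


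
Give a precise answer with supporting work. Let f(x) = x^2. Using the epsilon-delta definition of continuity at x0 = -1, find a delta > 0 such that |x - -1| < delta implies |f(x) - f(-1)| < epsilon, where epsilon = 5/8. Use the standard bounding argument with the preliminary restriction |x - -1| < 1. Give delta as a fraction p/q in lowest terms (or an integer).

Factor: |x^2 - (-1)^2| = |x - -1| * |x + -1|.
Impose |x - -1| < 1 first. Then |x + -1| = |(x - -1) + 2*(-1)| <= |x - -1| + 2*|-1| < 1 + 2 = 3.
So |x^2 - (-1)^2| < delta * 3.
We need delta * 3 <= 5/8, i.e. delta <= 5/8/3 = 5/24.
Since 5/24 < 1, this is tighter than 1; take delta = 5/24.
So delta = 5/24 works.

5/24


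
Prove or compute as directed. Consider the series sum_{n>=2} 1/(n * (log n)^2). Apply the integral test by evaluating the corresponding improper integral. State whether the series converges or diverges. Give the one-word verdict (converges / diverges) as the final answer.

Let f(x) = 1/(x*log(x)^2). Then f is positive, continuous, and decreasing on [2, infinity), so the integral test applies.
Compute the improper integral int_{2}^infinity f(x) dx:
  antiderivative F(x) = -1/log(x).
  F(x) -> 0 as x -> infinity.  int = 0 - F(2) = 1/log(2) < infinity. By the integral test, the series converges.

converges


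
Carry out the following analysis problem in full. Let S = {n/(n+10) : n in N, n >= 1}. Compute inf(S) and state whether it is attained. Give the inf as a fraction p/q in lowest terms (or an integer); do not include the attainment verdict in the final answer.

Analysis:
- Values: 1/11, 1/6, 3/13, 2/7, ... strictly increasing.
- Minimum is 1/11 (n=1); inf = 1/11 (attained).
- n/(n+10) = 1 - 10/(n+10) -> 1 from below as n -> infinity, and never equals 1.
- So sup = 1 (not attained).
Conclusion: inf(S) = 1/11, attained in S.

1/11


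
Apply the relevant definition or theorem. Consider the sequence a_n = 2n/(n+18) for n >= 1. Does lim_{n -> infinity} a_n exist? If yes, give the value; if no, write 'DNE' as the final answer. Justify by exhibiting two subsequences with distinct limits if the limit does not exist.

Examine the behaviour of a_n along subsequences.
Even-n subsequence a_{2k} = 2(2k)/(2k+18) -> 2. Odd-n subsequence a_{2k+1} = 2(2k+1)/(2k+19) -> 2. Both tend to 2, which suggests the limit is 2; verify directly.
|a_n - 2| = |2n - 2(n+18)| / (n+18) = 36/(n+18) < 36/n for every n >= 1.
Given epsilon > 0, choose a positive integer N > 36/epsilon. Then for all n >= N, |a_n - 2| < 36/n <= 36/N < epsilon.
So by the definition of the limit, lim a_n exists and equals 2.

2


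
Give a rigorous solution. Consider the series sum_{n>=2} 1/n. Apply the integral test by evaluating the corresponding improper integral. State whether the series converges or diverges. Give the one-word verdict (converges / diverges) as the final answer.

Let f(x) = 1/x. Then f is positive, continuous, and decreasing on [2, infinity), so the integral test applies.
Compute the improper integral int_{2}^infinity f(x) dx:
  antiderivative F(x) = log(x).
  As x -> infinity, log(x) -> infinity.
  So int = infinity - log(2) = infinity. By the integral test, the series diverges.

diverges


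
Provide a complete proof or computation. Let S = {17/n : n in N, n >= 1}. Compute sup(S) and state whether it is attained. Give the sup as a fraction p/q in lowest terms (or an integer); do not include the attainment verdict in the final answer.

Analysis:
- Values: 17, 17/2, 17/3, 17/4, ... strictly decreasing.
- The maximum is 17 (n=1); sup = 17 (attained).
- The set is bounded below by 0; 17/n -> 0 so 0 is the greatest lower bound.
- 0 is not in the set, so inf = 0 is not attained.
Conclusion: sup(S) = 17, attained in S.

17


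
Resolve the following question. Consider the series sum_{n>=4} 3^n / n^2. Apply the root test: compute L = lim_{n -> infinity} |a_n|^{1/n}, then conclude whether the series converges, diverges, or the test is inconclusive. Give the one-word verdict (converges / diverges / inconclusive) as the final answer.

Let a_n denote the general term. Form |a_n|^(1/n) and simplify:
|a_n|^(1/n) = 3/n^(2/n)
Take the limit as n -> infinity: L = 3.
Since L = 3 > 1, the root test implies divergence.

diverges


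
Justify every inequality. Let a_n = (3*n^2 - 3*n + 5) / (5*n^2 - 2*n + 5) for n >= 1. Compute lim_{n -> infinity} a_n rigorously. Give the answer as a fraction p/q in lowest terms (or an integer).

Divide numerator and denominator by n^2, the highest power:
numerator / n^2 = 3 - 3/n + 5/n^2
denominator / n^2 = 5 - 2/n + 5/n^2
As n -> infinity, all terms of the form c/n^k (k >= 1) tend to 0.
So numerator / n^2 -> 3 and denominator / n^2 -> 5.
Therefore lim a_n = 3/5.

3/5


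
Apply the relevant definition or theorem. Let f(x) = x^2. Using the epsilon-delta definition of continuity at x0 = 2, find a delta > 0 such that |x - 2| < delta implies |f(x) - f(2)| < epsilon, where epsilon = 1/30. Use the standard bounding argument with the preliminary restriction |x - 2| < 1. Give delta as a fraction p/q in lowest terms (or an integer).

Factor: |x^2 - (2)^2| = |x - 2| * |x + 2|.
Impose |x - 2| < 1 first. Then |x + 2| = |(x - 2) + 2*(2)| <= |x - 2| + 2*|2| < 1 + 4 = 5.
So |x^2 - (2)^2| < delta * 5.
We need delta * 5 <= 1/30, i.e. delta <= 1/30/5 = 1/150.
Since 1/150 < 1, this is tighter than 1; take delta = 1/150.
So delta = 1/150 works.

1/150
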